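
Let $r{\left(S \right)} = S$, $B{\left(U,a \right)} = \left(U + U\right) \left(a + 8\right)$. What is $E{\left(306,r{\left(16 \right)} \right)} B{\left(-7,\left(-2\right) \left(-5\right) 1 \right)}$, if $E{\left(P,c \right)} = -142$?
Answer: $35784$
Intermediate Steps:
$B{\left(U,a \right)} = 2 U \left(8 + a\right)$
$E{\left(306,r{\left(16 \right)} \right)} B{\left(-7,\left(-2\right) \left(-5\right) 1 \right)} = - 142 \cdot 2 \left(-7\right) \left(8 + \left(-2\right) \left(-5\right) 1\right) = - 142 \cdot 2 \left(-7\right) \left(8 + 10 \cdot 1\right) = - 142 \cdot 2 \left(-7\right) \left(8 + 10\right) = - 142 \cdot 2 \left(-7\right) 18 = \left(-142\right) \left(-252\right) = 35784$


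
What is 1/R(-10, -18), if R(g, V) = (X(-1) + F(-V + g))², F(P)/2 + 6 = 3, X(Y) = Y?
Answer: 1/49 ≈ 0.020408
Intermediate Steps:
F(P) = -6 (F(P) = -12 + 2*3 = -12 + 6 = -6)
R(g, V) = 49 (R(g, V) = (-1 - 6)² = (-7)² = 49)
1/R(-10, -18) = 1/49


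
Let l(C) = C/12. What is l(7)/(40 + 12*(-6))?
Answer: -7/384 ≈ -0.018229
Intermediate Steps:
l(C) = C/12 (l(C) = C*(1/12) = C/12)
l(7)/(40 + 12*(-6)) = ((1/12)*7)/(40 + 12*(-6)) = 7/(12*(40 - 72)) = (7/12)/(-32) = (7/12)*(-1/32) = -7/384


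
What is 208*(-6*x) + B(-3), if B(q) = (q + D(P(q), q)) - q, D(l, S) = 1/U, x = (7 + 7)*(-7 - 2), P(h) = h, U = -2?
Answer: 314495/2 ≈ 1.5725e+5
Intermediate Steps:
x = -126 (x = 14*(-9) = -126)
D(l, S) = -½ (D(l, S) = 1/(-2) = -½)
B(q) = -½ (B(q) = (q - ½) - q = (-½ + q) - q = -½)
208*(-6*x) + B(-3) = 208*(-6*(-126)) - ½ = 208*756 - ½ = 157248 - ½ = 314495/2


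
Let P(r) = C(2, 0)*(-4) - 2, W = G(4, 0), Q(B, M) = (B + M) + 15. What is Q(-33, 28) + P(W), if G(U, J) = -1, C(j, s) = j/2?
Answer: 4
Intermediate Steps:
C(j, s) = j/2 (C(j, s) = j*(1/2) = j/2)
Q(B, M) = 15 + B + M
W = -1
P(r) = -6 (P(r) = ((1/2)*2)*(-4) - 2 = 1*(-4) - 2 = -4 - 2 = -6)
Q(-33, 28) + P(W) = (15 - 33 + 28) - 6 = 10 - 6 = 4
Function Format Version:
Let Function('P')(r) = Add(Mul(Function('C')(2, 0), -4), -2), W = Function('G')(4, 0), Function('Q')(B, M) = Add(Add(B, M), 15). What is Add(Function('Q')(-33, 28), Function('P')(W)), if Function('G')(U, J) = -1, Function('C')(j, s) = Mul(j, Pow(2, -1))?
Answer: 4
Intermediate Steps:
Function('C')(j, s) = Mul(Rational(1, 2), j) (Function('C')(j, s) = Mul(j, Rational(1, 2)) = Mul(Rational(1, 2), j))
Function('Q')(B, M) = Add(15, B, M)
W = -1
Function('P')(r) = -6 (Function('P')(r) = Add(Mul(Mul(Rational(1, 2), 2), -4), -2) = Add(Mul(1, -4), -2) = Add(-4, -2) = -6)
Add(Function('Q')(-33, 28), Function('P')(W)) = Add(Add(15, -33, 28), -6) = Add(10, -6) = 4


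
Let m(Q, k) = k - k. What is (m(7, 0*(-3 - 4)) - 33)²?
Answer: 1089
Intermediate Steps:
m(Q, k) = 0
(m(7, 0*(-3 - 4)) - 33)² = (0 - 33)² = (-33)² = 1089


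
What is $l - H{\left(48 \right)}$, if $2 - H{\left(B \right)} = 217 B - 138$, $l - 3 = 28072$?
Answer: $38351$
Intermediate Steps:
$l = 28075$ ($l = 3 + 28072 = 28075$)
$H{\left(B \right)} = 140 - 217 B$ ($H{\left(B \right)} = 2 - \left(217 B - 138\right) = 2 - \left(-138 + 217 B\right) = 140 - 217 B$)
$l - H{\left(48 \right)} = 28075 - \left(140 - 10416\right) = 28075 - -10276 = 28075 + 10276 = 38351$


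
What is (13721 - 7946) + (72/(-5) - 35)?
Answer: 28628/5 ≈ 5725.6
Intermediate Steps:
(13721 - 7946) + (72/(-5) - 35) = 5775 + (-⅕*72 - 35) = 5775 + (-72/5 - 35) = 5775 - 247/5 = 28628/5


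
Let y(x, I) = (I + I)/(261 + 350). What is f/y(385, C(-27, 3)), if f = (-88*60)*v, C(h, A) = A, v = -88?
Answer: 47315840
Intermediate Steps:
y(x, I) = 2*I/611 (y(x, I) = (2*I)/611 = (2*I)*(1/611) = 2*I/611)
f = 464640 (f = -88*60*(-88) = -5280*(-88) = 464640)
f/y(385, C(-27, 3)) = 464640/(((2/611)*3)) = 464640/(6/611) = 464640*(611/6) = 47315840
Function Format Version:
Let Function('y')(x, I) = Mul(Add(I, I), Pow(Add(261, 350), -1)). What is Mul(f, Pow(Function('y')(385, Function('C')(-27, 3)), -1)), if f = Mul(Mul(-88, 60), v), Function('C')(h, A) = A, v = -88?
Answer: 47315840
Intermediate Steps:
Function('y')(x, I) = Mul(Rational(2, 611), I) (Function('y')(x, I) = Mul(Mul(2, I), Pow(611, -1)) = Mul(Mul(2, I), Rational(1, 611)) = Mul(Rational(2, 611), I))
f = 464640 (f = Mul(Mul(-88, 60), -88) = Mul(-5280, -88) = 464640)
Mul(f, Pow(Function('y')(385, Function('C')(-27, 3)), -1)) = Mul(464640, Pow(Mul(Rational(2, 611), 3), -1)) = Mul(464640, Pow(Rational(6, 611), -1)) = Mul(464640, Rational(611, 6)) = 47315840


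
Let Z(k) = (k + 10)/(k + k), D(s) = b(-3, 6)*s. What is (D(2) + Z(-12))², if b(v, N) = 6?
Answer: 21025/144 ≈ 146.01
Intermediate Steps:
D(s) = 6*s
Z(k) = (10 + k)/(2*k) (Z(k) = (10 + k)/((2*k)) = (10 + k)*(1/(2*k)) = (10 + k)/(2*k))
(D(2) + Z(-12))² = (6*2 + (½)*(10 - 12)/(-12))² = (12 + (½)*(-1/12)*(-2))² = (12 + 1/12)² = (145/12)² = 21025/144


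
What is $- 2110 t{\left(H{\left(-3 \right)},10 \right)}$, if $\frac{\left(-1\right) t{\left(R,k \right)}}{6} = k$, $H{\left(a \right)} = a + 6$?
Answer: $126600$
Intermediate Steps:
$H{\left(a \right)} = 6 + a$
$t{\left(R,k \right)} = - 6 k$
$- 2110 t{\left(H{\left(-3 \right)},10 \right)} = - 2110 \left(\left(-6\right) 10\right) = \left(-2110\right) \left(-60\right) = 126600$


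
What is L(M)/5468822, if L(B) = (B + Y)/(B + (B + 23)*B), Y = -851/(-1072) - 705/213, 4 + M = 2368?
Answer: 59912423/783262730277551616 ≈ 7.6491e-11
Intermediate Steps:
M = 2364 (M = -4 + 2368 = 2364)
Y = -191499/76112 (Y = -851*(-1/1072) - 705*1/213 = 851/1072 - 235/71 = -191499/76112 ≈ -2.5160)
L(B) = (-191499/76112 + B)/(B + B*(23 + B)) (L(B) = (B - 191499/76112)/(B + (B + 23)*B) = (-191499/76112 + B)/(B + (23 + B)*B) = (-191499/76112 + B)/(B + B*(23 + B)))
L(M)/5468822 = ((-191499/76112 + 2364)/(2364*(24 + 2364)))/5468822 = ((1/2364)*(179737269/76112)/2388)*(1/5468822) = ((1/2364)*(1/2388)*(179737269/76112))*(1/5468822) = (59912423/143223299328)*(1/5468822) = 59912423/783262730277551616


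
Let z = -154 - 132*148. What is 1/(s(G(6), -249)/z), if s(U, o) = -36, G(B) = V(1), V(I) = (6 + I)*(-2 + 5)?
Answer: 9845/18 ≈ 546.94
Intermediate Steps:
V(I) = 18 + 3*I (V(I) = (6 + I)*3 = 18 + 3*I)
G(B) = 21 (G(B) = 18 + 3*1 = 18 + 3 = 21)
z = -19690 (z = -154 - 19536 = -19690)
1/(s(G(6), -249)/z) = 1/(-36/(-19690)) = 1/(-36*(-1/19690)) = 1/(18/9845) = 9845/18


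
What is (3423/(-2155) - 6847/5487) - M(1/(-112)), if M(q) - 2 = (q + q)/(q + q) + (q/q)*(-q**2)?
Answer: -865658910619/148326339840 ≈ -5.8362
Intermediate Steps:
M(q) = 3 - q**2 (M(q) = 2 + ((q + q)/(q + q) + (q/q)*(-q**2)) = 2 + ((2*q)/((2*q)) + 1*(-q**2)) = 2 + ((2*q)*(1/(2*q)) - q**2) = 2 + (1 - q**2) = 3 - q**2)
(3423/(-2155) - 6847/5487) - M(1/(-112)) = (3423/(-2155) - 6847/5487) - (3 - (1/(-112))**2) = (3423*(-1/2155) - 6847*1/5487) - (3 - (-1/112)**2) = (-3423/2155 - 6847/5487) - (3 - 1*1/12544) = -33537286/11824485 - (3 - 1/12544) = -33537286/11824485 - 1*37631/12544 = -33537286/11824485 - 37631/12544 = -865658910619/148326339840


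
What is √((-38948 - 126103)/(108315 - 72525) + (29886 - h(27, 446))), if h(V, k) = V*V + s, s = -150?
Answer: 89*√526506690/11930 ≈ 171.18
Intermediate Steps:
h(V, k) = -150 + V² (h(V, k) = V*V - 150 = V² - 150 = -150 + V²)
√((-38948 - 126103)/(108315 - 72525) + (29886 - h(27, 446))) = √((-38948 - 126103)/(108315 - 72525) + (29886 - (-150 + 27²))) = √(-165051/35790 + (29886 - (-150 + 729))) = √(-165051*1/35790 + (29886 - 1*579)) = √(-55017/11930 + (29886 - 579)) = √(-55017/11930 + 29307) = √(349577493/11930) = 89*√526506690/11930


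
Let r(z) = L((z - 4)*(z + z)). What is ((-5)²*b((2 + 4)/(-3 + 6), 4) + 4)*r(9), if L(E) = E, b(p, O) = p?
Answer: 4860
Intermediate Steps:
r(z) = 2*z*(-4 + z) (r(z) = (z - 4)*(z + z) = (-4 + z)*(2*z) = 2*z*(-4 + z))
((-5)²*b((2 + 4)/(-3 + 6), 4) + 4)*r(9) = ((-5)²*((2 + 4)/(-3 + 6)) + 4)*(2*9*(-4 + 9)) = (25*(6/3) + 4)*(2*9*5) = (25*(6*(⅓)) + 4)*90 = (25*2 + 4)*90 = (50 + 4)*90 = 54*90 = 4860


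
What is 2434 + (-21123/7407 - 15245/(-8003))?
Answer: 16025229140/6586469 ≈ 2433.1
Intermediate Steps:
2434 + (-21123/7407 - 15245/(-8003)) = 2434 + (-21123*1/7407 - 15245*(-1/8003)) = 2434 + (-2347/823 + 15245/8003) = 2434 - 6236406/6586469 = 16025229140/6586469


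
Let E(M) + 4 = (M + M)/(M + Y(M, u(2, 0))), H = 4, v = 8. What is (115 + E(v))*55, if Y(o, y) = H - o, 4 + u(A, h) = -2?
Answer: 6325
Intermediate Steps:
u(A, h) = -6 (u(A, h) = -4 - 2 = -6)
Y(o, y) = 4 - o
E(M) = -4 + M/2 (E(M) = -4 + (M + M)/(M + (4 - M)) = -4 + (2*M)/4 = -4 + (2*M)*(¼) = -4 + M/2)
(115 + E(v))*55 = (115 + (-4 + (½)*8))*55 = (115 + (-4 + 4))*55 = (115 + 0)*55 = 115*55 = 6325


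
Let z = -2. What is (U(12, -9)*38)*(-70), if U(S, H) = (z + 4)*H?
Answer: 47880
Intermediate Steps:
U(S, H) = 2*H (U(S, H) = (-2 + 4)*H = 2*H)
(U(12, -9)*38)*(-70) = ((2*(-9))*38)*(-70) = -18*38*(-70) = -684*(-70) = 47880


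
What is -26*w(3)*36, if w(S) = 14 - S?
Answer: -10296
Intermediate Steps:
-26*w(3)*36 = -26*(14 - 1*3)*36 = -26*(14 - 3)*36 = -26*11*36 = -286*36 = -10296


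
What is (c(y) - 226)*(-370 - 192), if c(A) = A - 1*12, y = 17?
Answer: 124202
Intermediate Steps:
c(A) = -12 + A (c(A) = A - 12 = -12 + A)
(c(y) - 226)*(-370 - 192) = ((-12 + 17) - 226)*(-370 - 192) = (5 - 226)*(-562) = -221*(-562) = 124202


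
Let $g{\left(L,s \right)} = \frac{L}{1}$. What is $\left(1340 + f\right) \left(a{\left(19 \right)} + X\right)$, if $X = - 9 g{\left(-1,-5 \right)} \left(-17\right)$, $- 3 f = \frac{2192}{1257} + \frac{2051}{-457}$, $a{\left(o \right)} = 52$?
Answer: $- \frac{233396995643}{1723347} \approx -1.3543 \cdot 10^{5}$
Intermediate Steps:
$g{\left(L,s \right)} = L$ ($g{\left(L,s \right)} = L 1 = L$)
$f = \frac{1576363}{1723347}$ ($f = - \frac{\frac{2192}{1257} + \frac{2051}{-457}}{3} = - \frac{2192 \cdot \frac{1}{1257} + 2051 \left(- \frac{1}{457}\right)}{3} = - \frac{\frac{2192}{1257} - \frac{2051}{457}}{3} = \left(- \frac{1}{3}\right) \left(- \frac{1576363}{574449}\right) = \frac{1576363}{1723347} \approx 0.91471$)
$X = -153$ ($X = \left(-9\right) \left(-1\right) \left(-17\right) = 9 \left(-17\right) = -153$)
$\left(1340 + f\right) \left(a{\left(19 \right)} + X\right) = \left(1340 + \frac{1576363}{1723347}\right) \left(52 - 153\right) = \frac{2310861343}{1723347} \left(-101\right) = - \frac{233396995643}{1723347}$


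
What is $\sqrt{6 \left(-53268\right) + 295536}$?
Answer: $2 i \sqrt{6018} \approx 155.15 i$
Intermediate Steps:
$\sqrt{6 \left(-53268\right) + 295536} = \sqrt{-319608 + 295536} = \sqrt{-24072} = 2 i \sqrt{6018}$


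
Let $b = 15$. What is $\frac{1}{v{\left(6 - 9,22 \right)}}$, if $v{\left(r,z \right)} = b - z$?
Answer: $- \frac{1}{7} \approx -0.14286$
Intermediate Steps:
$v{\left(r,z \right)} = 15 - z$
$\frac{1}{v{\left(6 - 9,22 \right)}} = \frac{1}{15 - 22} = \frac{1}{-7} = - \frac{1}{7}$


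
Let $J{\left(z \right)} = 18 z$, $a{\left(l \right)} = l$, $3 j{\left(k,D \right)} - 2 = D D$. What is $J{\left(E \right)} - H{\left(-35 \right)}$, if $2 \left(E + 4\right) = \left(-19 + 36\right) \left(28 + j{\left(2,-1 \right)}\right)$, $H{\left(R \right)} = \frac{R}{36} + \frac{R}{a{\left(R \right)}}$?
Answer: $\frac{157139}{36} \approx 4365.0$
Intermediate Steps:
$j{\left(k,D \right)} = \frac{2}{3} + \frac{D^{2}}{3}$ ($j{\left(k,D \right)} = \frac{2}{3} + \frac{D D}{3} = \frac{2}{3} + \frac{D^{2}}{3}$)
$H{\left(R \right)} = 1 + \frac{R}{36}$ ($H{\left(R \right)} = \frac{R}{36} + \frac{R}{R} = R \frac{1}{36} + 1 = \frac{R}{36} + 1 = 1 + \frac{R}{36}$)
$E = \frac{485}{2}$ ($E = -4 + \frac{\left(-19 + 36\right) \left(28 + \left(\frac{2}{3} + \frac{\left(-1\right)^{2}}{3}\right)\right)}{2} = -4 + \frac{17 \left(28 + \left(\frac{2}{3} + \frac{1}{3} \cdot 1\right)\right)}{2} = -4 + \frac{17 \left(28 + \left(\frac{2}{3} + \frac{1}{3}\right)\right)}{2} = -4 + \frac{17 \left(28 + 1\right)}{2} = -4 + \frac{17 \cdot 29}{2} = -4 + \frac{1}{2} \cdot 493 = -4 + \frac{493}{2} = \frac{485}{2} \approx 242.5$)
$J{\left(E \right)} - H{\left(-35 \right)} = 18 \cdot \frac{485}{2} - \left(1 + \frac{1}{36} \left(-35\right)\right) = 4365 - \left(1 - \frac{35}{36}\right) = 4365 - \frac{1}{36} = \frac{157139}{36}$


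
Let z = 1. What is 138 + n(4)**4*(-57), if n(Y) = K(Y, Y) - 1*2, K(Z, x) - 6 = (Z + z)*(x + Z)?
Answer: -213641334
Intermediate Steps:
K(Z, x) = 6 + (1 + Z)*(Z + x) (K(Z, x) = 6 + (Z + 1)*(x + Z) = 6 + (1 + Z)*(Z + x))
n(Y) = 4 + 2*Y + 2*Y**2 (n(Y) = (6 + Y + Y + Y**2 + Y*Y) - 1*2 = (6 + Y + Y + Y**2 + Y**2) - 2 = (6 + 2*Y + 2*Y**2) - 2 = 4 + 2*Y + 2*Y**2)
138 + n(4)**4*(-57) = 138 + (4 + 2*4 + 2*4**2)**4*(-57) = 138 + (4 + 8 + 2*16)**4*(-57) = 138 + (4 + 8 + 32)**4*(-57) = 138 + 44**4*(-57) = 138 + 3748096*(-57) = 138 - 213641472 = -213641334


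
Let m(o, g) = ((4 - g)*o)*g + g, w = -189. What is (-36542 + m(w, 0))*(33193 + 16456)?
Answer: -1814273758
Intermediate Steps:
m(o, g) = g + g*o*(4 - g) (m(o, g) = (o*(4 - g))*g + g = g*o*(4 - g) + g = g + g*o*(4 - g))
(-36542 + m(w, 0))*(33193 + 16456) = (-36542 + 0*(1 + 4*(-189) - 1*0*(-189)))*(33193 + 16456) = (-36542 + 0*(1 - 756 + 0))*49649 = (-36542 + 0*(-755))*49649 = (-36542 + 0)*49649 = -36542*49649 = -1814273758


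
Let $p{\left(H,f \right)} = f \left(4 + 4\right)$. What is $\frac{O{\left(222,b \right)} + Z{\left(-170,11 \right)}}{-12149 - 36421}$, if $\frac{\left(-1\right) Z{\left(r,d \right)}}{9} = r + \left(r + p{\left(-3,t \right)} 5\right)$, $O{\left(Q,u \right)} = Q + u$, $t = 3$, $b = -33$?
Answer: $- \frac{723}{16190} \approx -0.044657$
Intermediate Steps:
$p{\left(H,f \right)} = 8 f$ ($p{\left(H,f \right)} = f 8 = 8 f$)
$Z{\left(r,d \right)} = -1080 - 18 r$ ($Z{\left(r,d \right)} = - 9 \left(r + \left(r + 8 \cdot 3 \cdot 5\right)\right) = - 9 \left(r + \left(r + 24 \cdot 5\right)\right) = - 9 \left(r + \left(r + 120\right)\right) = - 9 \left(r + \left(120 + r\right)\right) = - 9 \left(120 + 2 r\right) = -1080 - 18 r$)
$\frac{O{\left(222,b \right)} + Z{\left(-170,11 \right)}}{-12149 - 36421} = \frac{\left(222 - 33\right) - -1980}{-12149 - 36421} = \frac{189 + \left(-1080 + 3060\right)}{-48570} = \left(189 + 1980\right) \left(- \frac{1}{48570}\right) = 2169 \left(- \frac{1}{48570}\right) = - \frac{723}{16190}$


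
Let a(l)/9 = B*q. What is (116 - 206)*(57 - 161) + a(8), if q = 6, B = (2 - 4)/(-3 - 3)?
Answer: 9378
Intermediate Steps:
B = ⅓ (B = -2/(-6) = -2*(-⅙) = ⅓ ≈ 0.33333)
a(l) = 18 (a(l) = 9*((⅓)*6) = 9*2 = 18)
(116 - 206)*(57 - 161) + a(8) = (116 - 206)*(57 - 161) + 18 = -90*(-104) + 18 = 9360 + 18 = 9378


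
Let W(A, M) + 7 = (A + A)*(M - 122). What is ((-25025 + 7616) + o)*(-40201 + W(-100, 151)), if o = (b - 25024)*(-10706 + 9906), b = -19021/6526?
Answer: -3003100999537464/3263 ≈ -9.2035e+11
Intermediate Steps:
b = -19021/6526 (b = -19021*1/6526 = -19021/6526 ≈ -2.9146)
W(A, M) = -7 + 2*A*(-122 + M) (W(A, M) = -7 + (A + A)*(M - 122) = -7 + (2*A)*(-122 + M) = -7 + 2*A*(-122 + M))
o = 65330258000/3263 (o = (-19021/6526 - 25024)*(-10706 + 9906) = -163325645/6526*(-800) = 65330258000/3263 ≈ 2.0022e+7)
((-25025 + 7616) + o)*(-40201 + W(-100, 151)) = ((-25025 + 7616) + 65330258000/3263)*(-40201 + (-7 - 244*(-100) + 2*(-100)*151)) = (-17409 + 65330258000/3263)*(-40201 + (-7 + 24400 - 30200)) = 65273452433*(-40201 - 5807)/3263 = (65273452433/3263)*(-46008) = -3003100999537464/3263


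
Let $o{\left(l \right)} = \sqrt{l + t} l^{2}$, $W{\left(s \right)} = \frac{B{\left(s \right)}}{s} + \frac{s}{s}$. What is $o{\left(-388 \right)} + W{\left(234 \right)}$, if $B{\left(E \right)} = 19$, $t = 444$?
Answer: $\frac{253}{234} + 301088 \sqrt{14} \approx 1.1266 \cdot 10^{6}$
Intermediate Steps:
$W{\left(s \right)} = 1 + \frac{19}{s}$ ($W{\left(s \right)} = \frac{19}{s} + \frac{s}{s} = \frac{19}{s} + 1 = 1 + \frac{19}{s}$)
$o{\left(l \right)} = l^{2} \sqrt{444 + l}$ ($o{\left(l \right)} = \sqrt{l + 444} l^{2} = \sqrt{444 + l} l^{2} = l^{2} \sqrt{444 + l}$)
$o{\left(-388 \right)} + W{\left(234 \right)} = \left(-388\right)^{2} \sqrt{444 - 388} + \frac{19 + 234}{234} = 150544 \sqrt{56} + \frac{1}{234} \cdot 253 = 150544 \cdot 2 \sqrt{14} + \frac{253}{234} = 301088 \sqrt{14} + \frac{253}{234} = \frac{253}{234} + 301088 \sqrt{14}$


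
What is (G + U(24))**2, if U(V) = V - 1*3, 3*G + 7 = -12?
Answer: 1936/9 ≈ 215.11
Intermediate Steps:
G = -19/3 (G = -7/3 + (1/3)*(-12) = -7/3 - 4 = -19/3 ≈ -6.3333)
U(V) = -3 + V (U(V) = V - 3 = -3 + V)
(G + U(24))**2 = (-19/3 + (-3 + 24))**2 = (-19/3 + 21)**2 = (44/3)**2 = 1936/9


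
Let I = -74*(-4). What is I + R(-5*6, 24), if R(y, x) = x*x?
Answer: 872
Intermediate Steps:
R(y, x) = x**2
I = 296
I + R(-5*6, 24) = 296 + 24**2 = 296 + 576 = 872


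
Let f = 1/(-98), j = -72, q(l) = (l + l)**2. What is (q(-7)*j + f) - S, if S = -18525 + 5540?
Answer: -110447/98 ≈ -1127.0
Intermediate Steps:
q(l) = 4*l**2 (q(l) = (2*l)**2 = 4*l**2)
f = -1/98 ≈ -0.010204
S = -12985
(q(-7)*j + f) - S = ((4*(-7)**2)*(-72) - 1/98) - 1*(-12985) = ((4*49)*(-72) - 1/98) + 12985 = (196*(-72) - 1/98) + 12985 = (-14112 - 1/98) + 12985 = -1382977/98 + 12985 = -110447/98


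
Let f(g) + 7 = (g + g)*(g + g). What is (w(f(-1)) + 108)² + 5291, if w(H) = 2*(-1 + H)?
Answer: 15291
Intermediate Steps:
f(g) = -7 + 4*g² (f(g) = -7 + (g + g)*(g + g) = -7 + (2*g)*(2*g) = -7 + 4*g²)
w(H) = -2 + 2*H
(w(f(-1)) + 108)² + 5291 = ((-2 + 2*(-7 + 4*(-1)²)) + 108)² + 5291 = ((-2 + 2*(-7 + 4*1)) + 108)² + 5291 = ((-2 + 2*(-7 + 4)) + 108)² + 5291 = ((-2 + 2*(-3)) + 108)² + 5291 = ((-2 - 6) + 108)² + 5291 = (-8 + 108)² + 5291 = 100² + 5291 = 10000 + 5291 = 15291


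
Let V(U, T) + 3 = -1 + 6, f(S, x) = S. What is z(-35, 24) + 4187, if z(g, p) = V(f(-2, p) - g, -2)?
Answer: 4189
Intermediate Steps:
V(U, T) = 2 (V(U, T) = -3 + (-1 + 6) = -3 + 5 = 2)
z(g, p) = 2
z(-35, 24) + 4187 = 2 + 4187 = 4189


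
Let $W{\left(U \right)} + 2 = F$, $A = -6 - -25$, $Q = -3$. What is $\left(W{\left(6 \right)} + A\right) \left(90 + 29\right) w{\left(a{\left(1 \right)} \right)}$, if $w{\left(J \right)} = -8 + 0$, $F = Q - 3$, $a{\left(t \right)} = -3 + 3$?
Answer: $-10472$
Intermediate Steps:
$A = 19$ ($A = -6 + 25 = 19$)
$a{\left(t \right)} = 0$
$F = -6$ ($F = -3 - 3 = -6$)
$W{\left(U \right)} = -8$ ($W{\left(U \right)} = -2 - 6 = -8$)
$w{\left(J \right)} = -8$
$\left(W{\left(6 \right)} + A\right) \left(90 + 29\right) w{\left(a{\left(1 \right)} \right)} = \left(-8 + 19\right) \left(90 + 29\right) \left(-8\right) = 11 \cdot 119 \left(-8\right) = 1309 \left(-8\right) = -10472$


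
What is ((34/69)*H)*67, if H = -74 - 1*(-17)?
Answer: -43282/23 ≈ -1881.8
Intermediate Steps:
H = -57 (H = -74 + 17 = -57)
((34/69)*H)*67 = ((34/69)*(-57))*67 = -646/23*67 = -43282/23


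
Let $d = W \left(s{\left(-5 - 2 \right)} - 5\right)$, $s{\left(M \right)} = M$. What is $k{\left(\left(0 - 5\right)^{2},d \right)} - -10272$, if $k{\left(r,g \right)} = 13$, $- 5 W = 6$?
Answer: $10285$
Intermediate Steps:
$W = - \frac{6}{5}$ ($W = \left(- \frac{1}{5}\right) 6 = - \frac{6}{5} \approx -1.2$)
$d = \frac{72}{5}$ ($d = - \frac{6 \left(\left(-5 - 2\right) - 5\right)}{5} = - \frac{6 \left(-7 - 5\right)}{5} = \left(- \frac{6}{5}\right) \left(-12\right) = \frac{72}{5} \approx 14.4$)
$k{\left(\left(0 - 5\right)^{2},d \right)} - -10272 = 13 - -10272 = 13 + 10272 = 10285$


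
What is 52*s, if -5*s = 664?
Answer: -34528/5 ≈ -6905.6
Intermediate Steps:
s = -664/5 (s = -⅕*664 = -664/5 ≈ -132.80)
52*s = 52*(-664/5) = -34528/5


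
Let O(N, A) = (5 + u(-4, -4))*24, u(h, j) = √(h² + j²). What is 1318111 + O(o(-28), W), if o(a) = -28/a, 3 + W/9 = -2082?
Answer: 1318231 + 96*√2 ≈ 1.3184e+6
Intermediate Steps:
W = -18765 (W = -27 + 9*(-2082) = -27 - 18738 = -18765)
O(N, A) = 120 + 96*√2 (O(N, A) = (5 + √((-4)² + (-4)²))*24 = (5 + √(16 + 16))*24 = (5 + √32)*24 = (5 + 4*√2)*24 = 120 + 96*√2)
1318111 + O(o(-28), W) = 1318111 + (120 + 96*√2) = 1318231 + 96*√2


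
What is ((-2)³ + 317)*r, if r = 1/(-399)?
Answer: -103/133 ≈ -0.77444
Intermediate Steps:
r = -1/399 ≈ -0.0025063
((-2)³ + 317)*r = ((-2)³ + 317)*(-1/399) = (-8 + 317)*(-1/399) = 309*(-1/399) = -103/133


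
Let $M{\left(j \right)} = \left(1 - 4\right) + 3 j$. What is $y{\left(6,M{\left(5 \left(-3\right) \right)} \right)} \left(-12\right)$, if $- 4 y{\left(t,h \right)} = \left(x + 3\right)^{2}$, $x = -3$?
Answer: $0$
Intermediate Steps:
$M{\left(j \right)} = -3 + 3 j$
$y{\left(t,h \right)} = 0$ ($y{\left(t,h \right)} = - \frac{\left(-3 + 3\right)^{2}}{4} = - \frac{0^{2}}{4} = \left(- \frac{1}{4}\right) 0 = 0$)
$y{\left(6,M{\left(5 \left(-3\right) \right)} \right)} \left(-12\right) = 0 \left(-12\right) = 0$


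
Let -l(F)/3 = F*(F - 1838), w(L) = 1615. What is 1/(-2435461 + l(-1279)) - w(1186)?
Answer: -23248554851/14395390 ≈ -1615.0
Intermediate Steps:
l(F) = -3*F*(-1838 + F) (l(F) = -3*F*(F - 1838) = -3*F*(-1838 + F))
1/(-2435461 + l(-1279)) - w(1186) = 1/(-2435461 + 3*(-1279)*(1838 - 1*(-1279))) - 1*1615 = 1/(-2435461 + 3*(-1279)*(1838 + 1279)) - 1615 = 1/(-2435461 + 3*(-1279)*3117) - 1615 = 1/(-2435461 - 11959929) - 1615 = 1/(-14395390) - 1615 = -1/14395390 - 1615 = -23248554851/14395390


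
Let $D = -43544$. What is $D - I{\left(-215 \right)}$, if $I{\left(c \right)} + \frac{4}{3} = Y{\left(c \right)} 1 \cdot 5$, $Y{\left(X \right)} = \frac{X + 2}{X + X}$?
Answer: $- \frac{11234647}{258} \approx -43545.0$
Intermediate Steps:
$Y{\left(X \right)} = \frac{2 + X}{2 X}$
$I{\left(c \right)} = - \frac{4}{3} + \frac{5 \left(2 + c\right)}{2 c}$ ($I{\left(c \right)} = - \frac{4}{3} + \frac{2 + c}{2 c} 1 \cdot 5 = - \frac{4}{3} + \frac{2 + c}{2 c} 5 = - \frac{4}{3} + \frac{5 \left(2 + c\right)}{2 c}$)
$D - I{\left(-215 \right)} = -43544 - \left(\frac{7}{6} + \frac{5}{-215}\right) = -43544 - \left(\frac{7}{6} + 5 \left(- \frac{1}{215}\right)\right) = -43544 - \left(\frac{7}{6} - \frac{1}{43}\right) = -43544 - \frac{295}{258} = - \frac{11234647}{258}$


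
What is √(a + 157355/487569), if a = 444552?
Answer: √105680547323732067/487569 ≈ 666.75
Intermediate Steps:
√(a + 157355/487569) = √(444552 + 157355/487569) = √(216749931443/487569) = √105680547323732067/487569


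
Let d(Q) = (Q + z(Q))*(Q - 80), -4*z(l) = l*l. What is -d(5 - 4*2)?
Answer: -1743/4 ≈ -435.75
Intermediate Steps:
z(l) = -l**2/4 (z(l) = -l*l/4 = -l**2/4)
d(Q) = (-80 + Q)*(Q - Q**2/4) (d(Q) = (Q - Q**2/4)*(Q - 80) = (Q - Q**2/4)*(-80 + Q) = (-80 + Q)*(Q - Q**2/4))
-d(5 - 4*2) = -(5 - 4*2)*(-320 - (5 - 4*2)**2 + 84*(5 - 4*2))/4 = -(5 - 8)*(-320 - (5 - 8)**2 + 84*(5 - 8))/4 = -(-3)*(-320 - 1*(-3)**2 + 84*(-3))/4 = -(-3)*(-320 - 1*9 - 252)/4 = -(-3)*(-320 - 9 - 252)/4 = -(-3)*(-581)/4 = -1*1743/4 = -1743/4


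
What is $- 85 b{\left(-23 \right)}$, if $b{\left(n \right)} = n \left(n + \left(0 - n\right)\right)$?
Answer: $0$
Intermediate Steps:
$b{\left(n \right)} = 0$ ($b{\left(n \right)} = n \left(n - n\right) = n 0 = 0$)
$- 85 b{\left(-23 \right)} = \left(-85\right) 0 = 0$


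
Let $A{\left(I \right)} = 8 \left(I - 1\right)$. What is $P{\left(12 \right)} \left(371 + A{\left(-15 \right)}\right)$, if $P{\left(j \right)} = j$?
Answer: $2916$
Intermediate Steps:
$A{\left(I \right)} = -8 + 8 I$ ($A{\left(I \right)} = 8 \left(-1 + I\right) = -8 + 8 I$)
$P{\left(12 \right)} \left(371 + A{\left(-15 \right)}\right) = 12 \left(371 + \left(-8 + 8 \left(-15\right)\right)\right) = 12 \left(371 - 128\right) = 12 \cdot 243 = 2916$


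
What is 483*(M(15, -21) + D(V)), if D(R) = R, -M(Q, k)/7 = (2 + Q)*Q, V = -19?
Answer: -871332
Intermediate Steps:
M(Q, k) = -7*Q*(2 + Q) (M(Q, k) = -7*(2 + Q)*Q = -7*Q*(2 + Q))
483*(M(15, -21) + D(V)) = 483*(-7*15*(2 + 15) - 19) = 483*(-7*15*17 - 19) = 483*(-1785 - 19) = 483*(-1804) = -871332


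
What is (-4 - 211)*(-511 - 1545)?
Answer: 442040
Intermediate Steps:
(-4 - 211)*(-511 - 1545) = -215*(-2056) = 442040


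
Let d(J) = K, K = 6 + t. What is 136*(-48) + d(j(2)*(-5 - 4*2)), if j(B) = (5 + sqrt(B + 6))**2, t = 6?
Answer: -6516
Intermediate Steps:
j(B) = (5 + sqrt(6 + B))**2
K = 12 (K = 6 + 6 = 12)
d(J) = 12
136*(-48) + d(j(2)*(-5 - 4*2)) = 136*(-48) + 12 = -6528 + 12 = -6516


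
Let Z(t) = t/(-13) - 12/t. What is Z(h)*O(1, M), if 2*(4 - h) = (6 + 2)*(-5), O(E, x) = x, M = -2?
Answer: 61/13 ≈ 4.6923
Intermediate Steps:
h = 24 (h = 4 - (6 + 2)*(-5)/2 = 4 - 4*(-5) = 4 - ½*(-40) = 4 + 20 = 24)
Z(t) = -12/t - t/13 (Z(t) = t*(-1/13) - 12/t = -t/13 - 12/t = -12/t - t/13)
Z(h)*O(1, M) = (-12/24 - 1/13*24)*(-2) = (-12*1/24 - 24/13)*(-2) = (-½ - 24/13)*(-2) = -61/26*(-2) = 61/13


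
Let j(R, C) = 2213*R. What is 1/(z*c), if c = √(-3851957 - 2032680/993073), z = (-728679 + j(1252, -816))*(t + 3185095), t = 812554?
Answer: -I*√3798778836041650493/31226448626765665356271673 ≈ -6.2416e-17*I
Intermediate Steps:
z = 8163187265053 (z = (-728679 + 2213*1252)*(812554 + 3185095) = (-728679 + 2770676)*3997649 = 2041997*3997649 = 8163187265053)
c = I*√3798778836041650493/993073 (c = √(-3851957 - 2032680*1/993073) = √(-3851957 - 2032680/993073) = √(-3825276526541/993073) = I*√3798778836041650493/993073 ≈ 1962.6*I)
1/(z*c) = 1/(8163187265053*((I*√3798778836041650493/993073))) = (-I*√3798778836041650493/3825276526541)/8163187265053 = -I*√3798778836041650493/31226448626765665356271673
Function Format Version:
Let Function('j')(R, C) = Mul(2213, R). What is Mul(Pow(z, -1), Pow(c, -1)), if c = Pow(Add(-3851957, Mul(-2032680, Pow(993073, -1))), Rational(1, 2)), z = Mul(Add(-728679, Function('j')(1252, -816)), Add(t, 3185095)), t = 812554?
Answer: Mul(Rational(-1, 31226448626765665356271673), I, Pow(3798778836041650493, Rational(1, 2))) ≈ Mul(-6.2416e-17, I)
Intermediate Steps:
z = 8163187265053 (z = Mul(Add(-728679, Mul(2213, 1252)), Add(812554, 3185095)) = Mul(Add(-728679, 2770676), 3997649) = Mul(2041997, 3997649) = 8163187265053)
c = Mul(Rational(1, 993073), I, Pow(3798778836041650493, Rational(1, 2))) (c = Pow(Add(-3851957, Mul(-2032680, Rational(1, 993073))), Rational(1, 2)) = Pow(Add(-3851957, Rational(-2032680, 993073)), Rational(1, 2)) = Pow(Rational(-3825276526541, 993073), Rational(1, 2)) = Mul(Rational(1, 993073), I, Pow(3798778836041650493, Rational(1, 2))) ≈ Mul(1962.6, I))
Mul(Pow(z, -1), Pow(c, -1)) = Mul(Pow(8163187265053, -1), Pow(Mul(Rational(1, 993073), I, Pow(3798778836041650493, Rational(1, 2))), -1)) = Mul(Rational(1, 8163187265053), Mul(Rational(-1, 3825276526541), I, Pow(3798778836041650493, Rational(1, 2)))) = Mul(Rational(-1, 31226448626765665356271673), I, Pow(3798778836041650493, Rational(1, 2)))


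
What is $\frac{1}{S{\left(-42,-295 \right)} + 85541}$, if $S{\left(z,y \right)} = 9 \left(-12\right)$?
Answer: $\frac{1}{85433} \approx 1.1705 \cdot 10^{-5}$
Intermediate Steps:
$S{\left(z,y \right)} = -108$
$\frac{1}{S{\left(-42,-295 \right)} + 85541} = \frac{1}{-108 + 85541} = \frac{1}{85433}$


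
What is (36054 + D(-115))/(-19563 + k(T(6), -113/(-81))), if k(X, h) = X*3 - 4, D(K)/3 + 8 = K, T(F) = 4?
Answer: -7137/3911 ≈ -1.8249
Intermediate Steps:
D(K) = -24 + 3*K
k(X, h) = -4 + 3*X (k(X, h) = 3*X - 4 = -4 + 3*X)
(36054 + D(-115))/(-19563 + k(T(6), -113/(-81))) = (36054 + (-24 + 3*(-115)))/(-19563 + (-4 + 3*4)) = (36054 + (-24 - 345))/(-19563 + (-4 + 12)) = (36054 - 369)/(-19563 + 8) = 35685/(-19555) = 35685*(-1/19555) = -7137/3911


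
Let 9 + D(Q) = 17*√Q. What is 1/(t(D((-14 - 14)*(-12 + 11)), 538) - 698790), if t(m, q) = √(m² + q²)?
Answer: -1/(698790 - √(289444 + (9 - 34*√7)²)) ≈ -1.4322e-6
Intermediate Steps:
D(Q) = -9 + 17*√Q
1/(t(D((-14 - 14)*(-12 + 11)), 538) - 698790) = 1/(√((-9 + 17*√((-14 - 14)*(-12 + 11)))² + 538²) - 698790) = 1/(√((-9 + 17*√(-28*(-1)))² + 289444) - 698790) = 1/(√((-9 + 17*√28)² + 289444) - 698790) = 1/(√((-9 + 17*(2*√7))² + 289444) - 698790) = 1/(√((-9 + 34*√7)² + 289444) - 698790) = 1/(√(289444 + (-9 + 34*√7)²) - 698790) = 1/(-698790 + √(289444 + (-9 + 34*√7)²))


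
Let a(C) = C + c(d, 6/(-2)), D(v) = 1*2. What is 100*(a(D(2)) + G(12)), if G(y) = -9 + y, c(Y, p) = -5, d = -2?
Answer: 0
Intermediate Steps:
D(v) = 2
a(C) = -5 + C (a(C) = C - 5 = -5 + C)
100*(a(D(2)) + G(12)) = 100*((-5 + 2) + (-9 + 12)) = 100*(-3 + 3) = 100*0 = 0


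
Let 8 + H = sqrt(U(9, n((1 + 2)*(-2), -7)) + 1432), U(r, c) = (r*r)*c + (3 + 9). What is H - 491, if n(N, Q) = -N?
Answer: -499 + sqrt(1930) ≈ -455.07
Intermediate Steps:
U(r, c) = 12 + c*r**2 (U(r, c) = r**2*c + 12 = c*r**2 + 12 = 12 + c*r**2)
H = -8 + sqrt(1930) (H = -8 + sqrt((12 - (1 + 2)*(-2)*9**2) + 1432) = -8 + sqrt((12 - 3*(-2)*81) + 1432) = -8 + sqrt((12 - 1*(-6)*81) + 1432) = -8 + sqrt((12 + 6*81) + 1432) = -8 + sqrt((12 + 486) + 1432) = -8 + sqrt(498 + 1432) = -8 + sqrt(1930) ≈ 35.932)
H - 491 = (-8 + sqrt(1930)) - 491 = -499 + sqrt(1930)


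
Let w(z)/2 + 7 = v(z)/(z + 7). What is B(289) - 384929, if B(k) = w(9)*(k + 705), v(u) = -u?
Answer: -1599853/4 ≈ -3.9996e+5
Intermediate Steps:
w(z) = -14 - 2*z/(7 + z) (w(z) = -14 + 2*((-z)/(z + 7)) = -14 + 2*((-z)/(7 + z)) = -14 + 2*(-z/(7 + z)) = -14 - 2*z/(7 + z))
B(k) = -85305/8 - 121*k/8 (B(k) = (2*(-49 - 8*9)/(7 + 9))*(k + 705) = (2*(-49 - 72)/16)*(705 + k) = (2*(1/16)*(-121))*(705 + k) = -121*(705 + k)/8 = -85305/8 - 121*k/8)
B(289) - 384929 = (-85305/8 - 121/8*289) - 384929 = (-85305/8 - 34969/8) - 384929 = -60137/4 - 384929 = -1599853/4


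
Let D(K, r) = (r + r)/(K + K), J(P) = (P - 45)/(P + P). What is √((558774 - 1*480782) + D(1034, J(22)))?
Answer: √333542456846/2068 ≈ 279.27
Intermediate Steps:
J(P) = (-45 + P)/(2*P) (J(P) = (-45 + P)/((2*P)) = (-45 + P)*(1/(2*P)) = (-45 + P)/(2*P))
D(K, r) = r/K (D(K, r) = (2*r)/((2*K)) = (2*r)*(1/(2*K)) = r/K)
√((558774 - 1*480782) + D(1034, J(22))) = √((558774 - 1*480782) + ((½)*(-45 + 22)/22)/1034) = √((558774 - 480782) + ((½)*(1/22)*(-23))*(1/1034)) = √(77992 - 23/44*1/1034) = √(77992 - 23/45496) = √(3548324009/45496) = √333542456846/2068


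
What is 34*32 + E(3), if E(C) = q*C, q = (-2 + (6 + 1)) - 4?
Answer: 1091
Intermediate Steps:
q = 1 (q = (-2 + 7) - 4 = 5 - 4 = 1)
E(C) = C (E(C) = 1*C = C)
34*32 + E(3) = 34*32 + 3 = 1088 + 3 = 1091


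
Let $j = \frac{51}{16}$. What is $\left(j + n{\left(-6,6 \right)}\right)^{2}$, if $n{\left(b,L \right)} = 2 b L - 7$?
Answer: $\frac{1471369}{256} \approx 5747.5$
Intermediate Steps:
$n{\left(b,L \right)} = -7 + 2 L b$ ($n{\left(b,L \right)} = 2 L b - 7 = -7 + 2 L b$)
$j = \frac{51}{16}$ ($j = 51 \cdot \frac{1}{16} = \frac{51}{16} \approx 3.1875$)
$\left(j + n{\left(-6,6 \right)}\right)^{2} = \left(\frac{51}{16} + \left(-7 + 2 \cdot 6 \left(-6\right)\right)\right)^{2} = \left(\frac{51}{16} - 79\right)^{2} = \left(- \frac{1213}{16}\right)^{2} = \frac{1471369}{256}$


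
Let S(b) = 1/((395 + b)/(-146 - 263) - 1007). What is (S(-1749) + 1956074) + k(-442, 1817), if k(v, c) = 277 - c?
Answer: 802353797397/410509 ≈ 1.9545e+6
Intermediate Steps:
S(b) = 1/(-412258/409 - b/409) (S(b) = 1/((395 + b)/(-409) - 1007) = 1/((395 + b)*(-1/409) - 1007) = 1/((-395/409 - b/409) - 1007) = 1/(-412258/409 - b/409))
(S(-1749) + 1956074) + k(-442, 1817) = (-409/(412258 - 1749) + 1956074) + (277 - 1*1817) = (-409/410509 + 1956074) + (277 - 1817) = (-409*1/410509 + 1956074) - 1540 = (-409/410509 + 1956074) - 1540 = 802985981257/410509 - 1540 = 802353797397/410509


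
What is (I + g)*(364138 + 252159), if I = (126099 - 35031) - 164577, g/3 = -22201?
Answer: -86350605264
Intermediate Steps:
g = -66603 (g = 3*(-22201) = -66603)
I = -73509 (I = 91068 - 164577 = -73509)
(I + g)*(364138 + 252159) = (-73509 - 66603)*(364138 + 252159) = -140112*616297 = -86350605264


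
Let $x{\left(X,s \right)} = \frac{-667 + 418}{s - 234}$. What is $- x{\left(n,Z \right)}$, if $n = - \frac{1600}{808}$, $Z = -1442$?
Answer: $- \frac{249}{1676} \approx -0.14857$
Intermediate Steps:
$n = - \frac{200}{101}$ ($n = \left(-1600\right) \frac{1}{808} = - \frac{200}{101} \approx -1.9802$)
$x{\left(X,s \right)} = - \frac{249}{-234 + s}$
$- x{\left(n,Z \right)} = - \frac{-249}{-234 - 1442} = - \frac{-249}{-1676} = - \frac{\left(-249\right) \left(-1\right)}{1676} = \left(-1\right) \frac{249}{1676} = - \frac{249}{1676}$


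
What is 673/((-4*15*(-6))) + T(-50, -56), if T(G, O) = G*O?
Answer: 1008673/360 ≈ 2801.9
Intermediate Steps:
673/((-4*15*(-6))) + T(-50, -56) = 673/((-4*15*(-6))) - 50*(-56) = 673/((-60*(-6))) + 2800 = 673/360 + 2800 = 1008673/360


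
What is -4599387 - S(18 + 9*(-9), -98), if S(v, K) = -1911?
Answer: -4597476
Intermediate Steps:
-4599387 - S(18 + 9*(-9), -98) = -4599387 - 1*(-1911) = -4599387 + 1911 = -4597476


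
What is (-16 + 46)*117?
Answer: 3510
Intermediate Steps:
(-16 + 46)*117 = 30*117 = 3510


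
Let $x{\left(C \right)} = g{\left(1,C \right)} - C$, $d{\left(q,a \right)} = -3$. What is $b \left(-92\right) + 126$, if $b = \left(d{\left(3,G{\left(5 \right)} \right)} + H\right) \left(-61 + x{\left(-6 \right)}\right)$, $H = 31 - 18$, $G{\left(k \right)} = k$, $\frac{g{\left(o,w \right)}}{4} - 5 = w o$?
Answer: $54406$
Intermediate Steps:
$g{\left(o,w \right)} = 20 + 4 o w$ ($g{\left(o,w \right)} = 20 + 4 w o = 20 + 4 o w$)
$H = 13$
$x{\left(C \right)} = 20 + 3 C$ ($x{\left(C \right)} = \left(20 + 4 \cdot 1 C\right) - C = \left(20 + 4 C\right) - C = 20 + 3 C$)
$b = -590$ ($b = \left(-3 + 13\right) \left(-61 + \left(20 + 3 \left(-6\right)\right)\right) = 10 \left(-61 + \left(20 - 18\right)\right) = 10 \left(-61 + 2\right) = 10 \left(-59\right) = -590$)
$b \left(-92\right) + 126 = \left(-590\right) \left(-92\right) + 126 = 54280 + 126 = 54406$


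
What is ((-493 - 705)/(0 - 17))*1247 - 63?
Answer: 1492835/17 ≈ 87814.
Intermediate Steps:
((-493 - 705)/(0 - 17))*1247 - 63 = -1198/(-17)*1247 - 63 = -1198*(-1/17)*1247 - 63 = (1198/17)*1247 - 63 = 1493906/17 - 63 = 1492835/17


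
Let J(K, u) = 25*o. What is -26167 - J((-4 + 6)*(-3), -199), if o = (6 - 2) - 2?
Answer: -26217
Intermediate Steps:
o = 2 (o = 4 - 2 = 2)
J(K, u) = 50 (J(K, u) = 25*2 = 50)
-26167 - J((-4 + 6)*(-3), -199) = -26167 - 1*50 = -26167 - 50 = -26217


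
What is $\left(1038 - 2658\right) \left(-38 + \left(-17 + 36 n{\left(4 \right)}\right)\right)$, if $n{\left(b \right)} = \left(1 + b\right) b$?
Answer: $-1077300$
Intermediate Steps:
$n{\left(b \right)} = b \left(1 + b\right)$
$\left(1038 - 2658\right) \left(-38 + \left(-17 + 36 n{\left(4 \right)}\right)\right) = \left(1038 - 2658\right) \left(-38 - \left(17 - 36 \cdot 4 \left(1 + 4\right)\right)\right) = - 1620 \left(-38 - \left(17 - 36 \cdot 4 \cdot 5\right)\right) = - 1620 \left(-38 + \left(-17 + 36 \cdot 20\right)\right) = - 1620 \left(-38 + \left(-17 + 720\right)\right) = - 1620 \left(-38 + 703\right) = \left(-1620\right) 665 = -1077300$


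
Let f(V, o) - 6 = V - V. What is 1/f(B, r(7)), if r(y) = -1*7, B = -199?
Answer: 1/6 ≈ 0.16667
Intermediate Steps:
r(y) = -7
f(V, o) = 6 (f(V, o) = 6 + (V - V) = 6 + 0 = 6)
1/f(B, r(7)) = 1/6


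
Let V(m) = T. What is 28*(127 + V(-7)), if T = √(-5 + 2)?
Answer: 3556 + 28*I*√3 ≈ 3556.0 + 48.497*I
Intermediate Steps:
T = I*√3 (T = √(-3) = I*√3 ≈ 1.732*I)
V(m) = I*√3
28*(127 + V(-7)) = 28*(127 + I*√3) = 3556 + 28*I*√3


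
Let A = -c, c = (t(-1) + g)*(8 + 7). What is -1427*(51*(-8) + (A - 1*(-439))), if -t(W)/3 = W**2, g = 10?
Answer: 105598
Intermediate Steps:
t(W) = -3*W**2
c = 105 (c = (-3*(-1)**2 + 10)*(8 + 7) = (-3*1 + 10)*15 = (-3 + 10)*15 = 7*15 = 105)
A = -105 (A = -1*105 = -105)
-1427*(51*(-8) + (A - 1*(-439))) = -1427*(51*(-8) + (-105 - 1*(-439))) = -1427*(-408 + (-105 + 439)) = -1427*(-408 + 334) = -1427*(-74) = 105598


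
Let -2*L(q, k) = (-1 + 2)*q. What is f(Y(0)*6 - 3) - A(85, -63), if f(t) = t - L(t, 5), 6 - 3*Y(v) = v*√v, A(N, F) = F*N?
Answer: 10737/2 ≈ 5368.5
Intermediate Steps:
Y(v) = 2 - v^(3/2)/3 (Y(v) = 2 - v*√v/3 = 2 - v^(3/2)/3)
L(q, k) = -q/2 (L(q, k) = -(-1 + 2)*q/2 = -q/2)
f(t) = 3*t/2 (f(t) = t - (-1)*t/2 = t + t/2 = 3*t/2)
f(Y(0)*6 - 3) - A(85, -63) = 3*((2 - 0^(3/2)/3)*6 - 3)/2 - (-63)*85 = 3*((2 - ⅓*0)*6 - 3)/2 - 1*(-5355) = 3*((2 + 0)*6 - 3)/2 + 5355 = 3*(2*6 - 3)/2 + 5355 = 3*(12 - 3)/2 + 5355 = (3/2)*9 + 5355 = 27/2 + 5355 = 10737/2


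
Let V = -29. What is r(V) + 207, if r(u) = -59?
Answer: 148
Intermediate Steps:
r(V) + 207 = -59 + 207 = 148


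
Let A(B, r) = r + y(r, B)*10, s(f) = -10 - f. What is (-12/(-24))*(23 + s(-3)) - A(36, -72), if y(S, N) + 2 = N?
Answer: -260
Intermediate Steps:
y(S, N) = -2 + N
A(B, r) = -20 + r + 10*B (A(B, r) = r + (-2 + B)*10 = r + (-20 + 10*B) = -20 + r + 10*B)
(-12/(-24))*(23 + s(-3)) - A(36, -72) = (-12/(-24))*(23 + (-10 - 1*(-3))) - (-20 - 72 + 10*36) = (-12*(-1/24))*(23 + (-10 + 3)) - (-20 - 72 + 360) = (23 - 7)/2 - 1*268 = (½)*16 - 268 = 8 - 268 = -260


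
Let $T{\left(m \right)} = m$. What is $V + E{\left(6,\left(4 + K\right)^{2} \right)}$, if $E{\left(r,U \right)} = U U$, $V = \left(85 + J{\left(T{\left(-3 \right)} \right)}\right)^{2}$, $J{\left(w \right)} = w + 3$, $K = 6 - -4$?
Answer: $45641$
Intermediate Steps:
$K = 10$ ($K = 6 + 4 = 10$)
$J{\left(w \right)} = 3 + w$
$V = 7225$ ($V = \left(85 + \left(3 - 3\right)\right)^{2} = \left(85 + 0\right)^{2} = 85^{2} = 7225$)
$E{\left(r,U \right)} = U^{2}$
$V + E{\left(6,\left(4 + K\right)^{2} \right)} = 7225 + \left(\left(4 + 10\right)^{2}\right)^{2} = 7225 + \left(14^{2}\right)^{2} = 7225 + 196^{2} = 7225 + 38416 = 45641$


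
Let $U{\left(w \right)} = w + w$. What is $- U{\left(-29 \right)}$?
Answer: $58$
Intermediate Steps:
$U{\left(w \right)} = 2 w$
$- U{\left(-29 \right)} = - 2 \left(-29\right) = \left(-1\right) \left(-58\right) = 58$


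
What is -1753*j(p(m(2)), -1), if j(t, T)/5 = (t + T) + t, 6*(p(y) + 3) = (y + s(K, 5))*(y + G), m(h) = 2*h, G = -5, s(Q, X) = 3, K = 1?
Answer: 245420/3 ≈ 81807.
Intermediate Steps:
p(y) = -3 + (-5 + y)*(3 + y)/6 (p(y) = -3 + ((y + 3)*(y - 5))/6 = -3 + ((3 + y)*(-5 + y))/6 = -3 + ((-5 + y)*(3 + y))/6 = -3 + (-5 + y)*(3 + y)/6)
j(t, T) = 5*T + 10*t (j(t, T) = 5*((t + T) + t) = 5*((T + t) + t) = 5*(T + 2*t) = 5*T + 10*t)
-1753*j(p(m(2)), -1) = -1753*(5*(-1) + 10*(-11/2 - 2*2/3 + (2*2)**2/6)) = -1753*(-5 + 10*(-11/2 - 1/3*4 + (1/6)*4**2)) = -1753*(-5 + 10*(-11/2 - 4/3 + (1/6)*16)) = -1753*(-5 + 10*(-11/2 - 4/3 + 8/3)) = -1753*(-5 + 10*(-25/6)) = -1753*(-5 - 125/3) = -1753*(-140/3) = 245420/3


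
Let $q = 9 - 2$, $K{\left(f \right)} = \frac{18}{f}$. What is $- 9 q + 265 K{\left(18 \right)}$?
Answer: $202$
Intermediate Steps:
$q = 7$
$- 9 q + 265 K{\left(18 \right)} = \left(-9\right) 7 + 265 \cdot \frac{18}{18} = -63 + 265 \cdot 18 \cdot \frac{1}{18} = -63 + 265 \cdot 1 = -63 + 265 = 202$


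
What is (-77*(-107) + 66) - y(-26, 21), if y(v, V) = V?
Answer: 8284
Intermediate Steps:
(-77*(-107) + 66) - y(-26, 21) = (-77*(-107) + 66) - 1*21 = (8239 + 66) - 21 = 8305 - 21 = 8284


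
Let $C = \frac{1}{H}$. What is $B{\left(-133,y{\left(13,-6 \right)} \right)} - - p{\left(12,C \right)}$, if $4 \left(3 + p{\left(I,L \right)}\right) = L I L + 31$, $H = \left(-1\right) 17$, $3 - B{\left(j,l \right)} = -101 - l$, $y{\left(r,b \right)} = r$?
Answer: $\frac{140755}{1156} \approx 121.76$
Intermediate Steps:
$B{\left(j,l \right)} = 104 + l$ ($B{\left(j,l \right)} = 3 - \left(-101 - l\right) = 3 + \left(101 + l\right) = 104 + l$)
$H = -17$
$C = - \frac{1}{17}$ ($C = \frac{1}{-17} = - \frac{1}{17} \approx -0.058824$)
$p{\left(I,L \right)} = \frac{19}{4} + \frac{I L^{2}}{4}$ ($p{\left(I,L \right)} = -3 + \frac{L I L + 31}{4} = -3 + \frac{I L L + 31}{4} = -3 + \frac{I L^{2} + 31}{4} = -3 + \frac{31 + I L^{2}}{4} = -3 + \left(\frac{31}{4} + \frac{I L^{2}}{4}\right) = \frac{19}{4} + \frac{I L^{2}}{4}$)
$B{\left(-133,y{\left(13,-6 \right)} \right)} - - p{\left(12,C \right)} = \left(104 + 13\right) - - (\frac{19}{4} + \frac{1}{4} \cdot 12 \left(- \frac{1}{17}\right)^{2}) = 117 - - (\frac{19}{4} + \frac{1}{4} \cdot 12 \cdot \frac{1}{289}) = 117 - - (\frac{19}{4} + \frac{3}{289}) = 117 - \left(-1\right) \frac{5503}{1156} = 117 - - \frac{5503}{1156} = 117 + \frac{5503}{1156} = \frac{140755}{1156}$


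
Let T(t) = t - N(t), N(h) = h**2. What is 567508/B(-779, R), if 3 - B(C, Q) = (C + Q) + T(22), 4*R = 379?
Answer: 2270032/4597 ≈ 493.81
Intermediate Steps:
R = 379/4 (R = (1/4)*379 = 379/4 ≈ 94.750)
T(t) = t - t**2
B(C, Q) = 465 - C - Q (B(C, Q) = 3 - ((C + Q) + 22*(1 - 1*22)) = 3 - ((C + Q) + 22*(1 - 22)) = 3 - ((C + Q) + 22*(-21)) = 3 - ((C + Q) - 462) = 3 - (-462 + C + Q) = 3 + (462 - C - Q) = 465 - C - Q)
567508/B(-779, R) = 567508/(465 - 1*(-779) - 1*379/4) = 567508/(465 + 779 - 379/4) = 567508/(4597/4) = 567508*(4/4597) = 2270032/4597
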